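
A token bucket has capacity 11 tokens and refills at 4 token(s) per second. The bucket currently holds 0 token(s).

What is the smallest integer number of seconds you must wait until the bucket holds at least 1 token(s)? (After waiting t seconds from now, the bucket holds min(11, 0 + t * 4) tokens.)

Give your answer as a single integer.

Need 0 + t * 4 >= 1, so t >= 1/4.
Smallest integer t = ceil(1/4) = 1.

Answer: 1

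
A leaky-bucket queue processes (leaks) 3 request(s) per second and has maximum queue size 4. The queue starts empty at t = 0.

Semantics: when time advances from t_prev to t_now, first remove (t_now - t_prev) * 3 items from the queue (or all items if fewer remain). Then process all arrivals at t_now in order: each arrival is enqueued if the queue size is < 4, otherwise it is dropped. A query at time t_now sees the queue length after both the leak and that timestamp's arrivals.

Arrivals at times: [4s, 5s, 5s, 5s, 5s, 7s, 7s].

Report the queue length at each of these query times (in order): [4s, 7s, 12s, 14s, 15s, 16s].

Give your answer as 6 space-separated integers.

Answer: 1 2 0 0 0 0

Derivation:
Queue lengths at query times:
  query t=4s: backlog = 1
  query t=7s: backlog = 2
  query t=12s: backlog = 0
  query t=14s: backlog = 0
  query t=15s: backlog = 0
  query t=16s: backlog = 0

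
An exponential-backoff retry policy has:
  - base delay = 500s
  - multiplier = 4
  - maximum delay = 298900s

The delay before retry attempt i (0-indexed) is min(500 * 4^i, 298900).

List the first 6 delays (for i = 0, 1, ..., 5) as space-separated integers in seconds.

Answer: 500 2000 8000 32000 128000 298900

Derivation:
Computing each delay:
  i=0: min(500*4^0, 298900) = 500
  i=1: min(500*4^1, 298900) = 2000
  i=2: min(500*4^2, 298900) = 8000
  i=3: min(500*4^3, 298900) = 32000
  i=4: min(500*4^4, 298900) = 128000
  i=5: min(500*4^5, 298900) = 298900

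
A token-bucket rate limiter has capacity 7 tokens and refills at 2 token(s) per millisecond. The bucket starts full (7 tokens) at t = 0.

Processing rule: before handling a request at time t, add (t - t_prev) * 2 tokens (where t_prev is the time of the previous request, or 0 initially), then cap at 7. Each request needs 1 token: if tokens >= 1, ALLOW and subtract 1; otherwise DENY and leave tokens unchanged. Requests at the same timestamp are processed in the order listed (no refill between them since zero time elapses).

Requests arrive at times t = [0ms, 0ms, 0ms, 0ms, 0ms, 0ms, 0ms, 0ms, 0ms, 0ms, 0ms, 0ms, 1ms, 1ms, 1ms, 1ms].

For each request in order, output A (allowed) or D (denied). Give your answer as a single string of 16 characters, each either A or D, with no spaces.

Answer: AAAAAAADDDDDAADD

Derivation:
Simulating step by step:
  req#1 t=0ms: ALLOW
  req#2 t=0ms: ALLOW
  req#3 t=0ms: ALLOW
  req#4 t=0ms: ALLOW
  req#5 t=0ms: ALLOW
  req#6 t=0ms: ALLOW
  req#7 t=0ms: ALLOW
  req#8 t=0ms: DENY
  req#9 t=0ms: DENY
  req#10 t=0ms: DENY
  req#11 t=0ms: DENY
  req#12 t=0ms: DENY
  req#13 t=1ms: ALLOW
  req#14 t=1ms: ALLOW
  req#15 t=1ms: DENY
  req#16 t=1ms: DENY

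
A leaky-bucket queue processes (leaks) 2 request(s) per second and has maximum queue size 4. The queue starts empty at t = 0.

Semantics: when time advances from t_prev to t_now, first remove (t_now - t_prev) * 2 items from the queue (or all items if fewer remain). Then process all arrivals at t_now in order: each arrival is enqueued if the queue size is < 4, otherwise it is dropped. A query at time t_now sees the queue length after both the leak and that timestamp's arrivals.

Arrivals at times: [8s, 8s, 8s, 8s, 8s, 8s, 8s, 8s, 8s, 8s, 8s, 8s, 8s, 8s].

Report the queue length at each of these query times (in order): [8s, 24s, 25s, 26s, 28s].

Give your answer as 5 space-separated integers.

Answer: 4 0 0 0 0

Derivation:
Queue lengths at query times:
  query t=8s: backlog = 4
  query t=24s: backlog = 0
  query t=25s: backlog = 0
  query t=26s: backlog = 0
  query t=28s: backlog = 0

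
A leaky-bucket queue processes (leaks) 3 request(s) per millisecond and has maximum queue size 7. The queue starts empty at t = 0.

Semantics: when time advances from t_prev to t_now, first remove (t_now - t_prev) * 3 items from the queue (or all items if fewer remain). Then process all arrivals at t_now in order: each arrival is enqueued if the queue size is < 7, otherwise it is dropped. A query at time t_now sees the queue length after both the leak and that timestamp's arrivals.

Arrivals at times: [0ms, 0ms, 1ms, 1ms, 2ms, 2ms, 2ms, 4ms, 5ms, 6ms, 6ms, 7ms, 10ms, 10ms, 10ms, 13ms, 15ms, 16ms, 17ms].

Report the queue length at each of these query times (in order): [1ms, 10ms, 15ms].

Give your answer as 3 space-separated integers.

Queue lengths at query times:
  query t=1ms: backlog = 2
  query t=10ms: backlog = 3
  query t=15ms: backlog = 1

Answer: 2 3 1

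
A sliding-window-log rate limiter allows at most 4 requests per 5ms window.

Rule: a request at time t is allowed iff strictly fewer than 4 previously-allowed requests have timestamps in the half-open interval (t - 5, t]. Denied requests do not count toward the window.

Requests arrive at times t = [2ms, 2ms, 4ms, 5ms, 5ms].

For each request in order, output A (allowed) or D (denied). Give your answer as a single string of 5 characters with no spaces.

Answer: AAAAD

Derivation:
Tracking allowed requests in the window:
  req#1 t=2ms: ALLOW
  req#2 t=2ms: ALLOW
  req#3 t=4ms: ALLOW
  req#4 t=5ms: ALLOW
  req#5 t=5ms: DENY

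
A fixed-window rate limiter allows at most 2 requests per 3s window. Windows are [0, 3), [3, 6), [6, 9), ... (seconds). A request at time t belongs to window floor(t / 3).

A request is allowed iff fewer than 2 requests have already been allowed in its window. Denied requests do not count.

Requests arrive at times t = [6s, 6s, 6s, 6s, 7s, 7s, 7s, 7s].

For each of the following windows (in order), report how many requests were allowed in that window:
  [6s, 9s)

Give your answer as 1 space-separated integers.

Processing requests:
  req#1 t=6s (window 2): ALLOW
  req#2 t=6s (window 2): ALLOW
  req#3 t=6s (window 2): DENY
  req#4 t=6s (window 2): DENY
  req#5 t=7s (window 2): DENY
  req#6 t=7s (window 2): DENY
  req#7 t=7s (window 2): DENY
  req#8 t=7s (window 2): DENY

Allowed counts by window: 2

Answer: 2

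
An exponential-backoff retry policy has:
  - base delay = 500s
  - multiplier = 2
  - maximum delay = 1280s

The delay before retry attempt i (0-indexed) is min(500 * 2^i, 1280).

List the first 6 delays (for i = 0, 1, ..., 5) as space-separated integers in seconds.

Answer: 500 1000 1280 1280 1280 1280

Derivation:
Computing each delay:
  i=0: min(500*2^0, 1280) = 500
  i=1: min(500*2^1, 1280) = 1000
  i=2: min(500*2^2, 1280) = 1280
  i=3: min(500*2^3, 1280) = 1280
  i=4: min(500*2^4, 1280) = 1280
  i=5: min(500*2^5, 1280) = 1280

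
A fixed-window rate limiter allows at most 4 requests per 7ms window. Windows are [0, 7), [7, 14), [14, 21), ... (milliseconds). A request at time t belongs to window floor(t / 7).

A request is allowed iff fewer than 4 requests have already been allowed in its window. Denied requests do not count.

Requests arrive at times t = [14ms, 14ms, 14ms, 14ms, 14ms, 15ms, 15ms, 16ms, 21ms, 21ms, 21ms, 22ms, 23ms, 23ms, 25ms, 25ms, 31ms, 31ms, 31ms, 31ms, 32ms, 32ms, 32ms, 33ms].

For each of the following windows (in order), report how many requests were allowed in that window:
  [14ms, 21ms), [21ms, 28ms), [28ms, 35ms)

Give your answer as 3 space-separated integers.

Answer: 4 4 4

Derivation:
Processing requests:
  req#1 t=14ms (window 2): ALLOW
  req#2 t=14ms (window 2): ALLOW
  req#3 t=14ms (window 2): ALLOW
  req#4 t=14ms (window 2): ALLOW
  req#5 t=14ms (window 2): DENY
  req#6 t=15ms (window 2): DENY
  req#7 t=15ms (window 2): DENY
  req#8 t=16ms (window 2): DENY
  req#9 t=21ms (window 3): ALLOW
  req#10 t=21ms (window 3): ALLOW
  req#11 t=21ms (window 3): ALLOW
  req#12 t=22ms (window 3): ALLOW
  req#13 t=23ms (window 3): DENY
  req#14 t=23ms (window 3): DENY
  req#15 t=25ms (window 3): DENY
  req#16 t=25ms (window 3): DENY
  req#17 t=31ms (window 4): ALLOW
  req#18 t=31ms (window 4): ALLOW
  req#19 t=31ms (window 4): ALLOW
  req#20 t=31ms (window 4): ALLOW
  req#21 t=32ms (window 4): DENY
  req#22 t=32ms (window 4): DENY
  req#23 t=32ms (window 4): DENY
  req#24 t=33ms (window 4): DENY

Allowed counts by window: 4 4 4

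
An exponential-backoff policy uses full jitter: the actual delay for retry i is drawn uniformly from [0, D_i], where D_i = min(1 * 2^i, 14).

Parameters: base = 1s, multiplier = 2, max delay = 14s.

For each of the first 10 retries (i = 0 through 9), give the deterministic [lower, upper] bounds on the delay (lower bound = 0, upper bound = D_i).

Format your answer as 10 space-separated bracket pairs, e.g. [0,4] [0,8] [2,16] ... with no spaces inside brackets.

Computing bounds per retry:
  i=0: D_i=min(1*2^0,14)=1, bounds=[0,1]
  i=1: D_i=min(1*2^1,14)=2, bounds=[0,2]
  i=2: D_i=min(1*2^2,14)=4, bounds=[0,4]
  i=3: D_i=min(1*2^3,14)=8, bounds=[0,8]
  i=4: D_i=min(1*2^4,14)=14, bounds=[0,14]
  i=5: D_i=min(1*2^5,14)=14, bounds=[0,14]
  i=6: D_i=min(1*2^6,14)=14, bounds=[0,14]
  i=7: D_i=min(1*2^7,14)=14, bounds=[0,14]
  i=8: D_i=min(1*2^8,14)=14, bounds=[0,14]
  i=9: D_i=min(1*2^9,14)=14, bounds=[0,14]

Answer: [0,1] [0,2] [0,4] [0,8] [0,14] [0,14] [0,14] [0,14] [0,14] [0,14]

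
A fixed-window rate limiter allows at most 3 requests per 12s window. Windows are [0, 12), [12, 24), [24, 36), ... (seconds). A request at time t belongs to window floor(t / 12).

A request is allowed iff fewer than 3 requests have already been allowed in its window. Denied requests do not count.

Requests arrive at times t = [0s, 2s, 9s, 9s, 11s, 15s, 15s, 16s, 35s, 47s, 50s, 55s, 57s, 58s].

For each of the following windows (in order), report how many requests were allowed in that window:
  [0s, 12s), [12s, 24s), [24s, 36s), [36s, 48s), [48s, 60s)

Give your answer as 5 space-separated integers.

Answer: 3 3 1 1 3

Derivation:
Processing requests:
  req#1 t=0s (window 0): ALLOW
  req#2 t=2s (window 0): ALLOW
  req#3 t=9s (window 0): ALLOW
  req#4 t=9s (window 0): DENY
  req#5 t=11s (window 0): DENY
  req#6 t=15s (window 1): ALLOW
  req#7 t=15s (window 1): ALLOW
  req#8 t=16s (window 1): ALLOW
  req#9 t=35s (window 2): ALLOW
  req#10 t=47s (window 3): ALLOW
  req#11 t=50s (window 4): ALLOW
  req#12 t=55s (window 4): ALLOW
  req#13 t=57s (window 4): ALLOW
  req#14 t=58s (window 4): DENY

Allowed counts by window: 3 3 1 1 3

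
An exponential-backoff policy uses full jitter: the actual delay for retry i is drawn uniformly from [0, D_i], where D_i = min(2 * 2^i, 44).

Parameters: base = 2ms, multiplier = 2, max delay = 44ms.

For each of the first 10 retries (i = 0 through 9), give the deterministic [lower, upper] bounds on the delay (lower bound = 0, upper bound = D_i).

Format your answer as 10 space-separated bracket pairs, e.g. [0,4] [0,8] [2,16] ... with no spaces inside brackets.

Computing bounds per retry:
  i=0: D_i=min(2*2^0,44)=2, bounds=[0,2]
  i=1: D_i=min(2*2^1,44)=4, bounds=[0,4]
  i=2: D_i=min(2*2^2,44)=8, bounds=[0,8]
  i=3: D_i=min(2*2^3,44)=16, bounds=[0,16]
  i=4: D_i=min(2*2^4,44)=32, bounds=[0,32]
  i=5: D_i=min(2*2^5,44)=44, bounds=[0,44]
  i=6: D_i=min(2*2^6,44)=44, bounds=[0,44]
  i=7: D_i=min(2*2^7,44)=44, bounds=[0,44]
  i=8: D_i=min(2*2^8,44)=44, bounds=[0,44]
  i=9: D_i=min(2*2^9,44)=44, bounds=[0,44]

Answer: [0,2] [0,4] [0,8] [0,16] [0,32] [0,44] [0,44] [0,44] [0,44] [0,44]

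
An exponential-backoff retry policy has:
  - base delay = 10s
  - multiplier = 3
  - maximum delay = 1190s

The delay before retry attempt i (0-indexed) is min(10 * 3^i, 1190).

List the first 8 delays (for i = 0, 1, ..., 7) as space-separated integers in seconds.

Computing each delay:
  i=0: min(10*3^0, 1190) = 10
  i=1: min(10*3^1, 1190) = 30
  i=2: min(10*3^2, 1190) = 90
  i=3: min(10*3^3, 1190) = 270
  i=4: min(10*3^4, 1190) = 810
  i=5: min(10*3^5, 1190) = 1190
  i=6: min(10*3^6, 1190) = 1190
  i=7: min(10*3^7, 1190) = 1190

Answer: 10 30 90 270 810 1190 1190 1190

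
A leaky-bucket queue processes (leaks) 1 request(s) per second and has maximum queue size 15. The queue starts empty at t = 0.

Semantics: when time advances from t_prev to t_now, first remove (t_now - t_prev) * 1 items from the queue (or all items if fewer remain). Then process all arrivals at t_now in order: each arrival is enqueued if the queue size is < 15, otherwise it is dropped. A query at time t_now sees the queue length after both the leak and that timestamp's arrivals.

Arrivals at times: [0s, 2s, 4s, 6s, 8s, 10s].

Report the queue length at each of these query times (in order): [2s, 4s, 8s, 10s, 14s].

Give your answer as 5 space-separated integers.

Answer: 1 1 1 1 0

Derivation:
Queue lengths at query times:
  query t=2s: backlog = 1
  query t=4s: backlog = 1
  query t=8s: backlog = 1
  query t=10s: backlog = 1
  query t=14s: backlog = 0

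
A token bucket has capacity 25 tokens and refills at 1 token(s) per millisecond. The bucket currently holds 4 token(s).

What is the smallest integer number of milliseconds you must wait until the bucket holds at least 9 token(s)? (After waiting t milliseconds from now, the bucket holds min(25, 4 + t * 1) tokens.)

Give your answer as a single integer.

Answer: 5

Derivation:
Need 4 + t * 1 >= 9, so t >= 5/1.
Smallest integer t = ceil(5/1) = 5.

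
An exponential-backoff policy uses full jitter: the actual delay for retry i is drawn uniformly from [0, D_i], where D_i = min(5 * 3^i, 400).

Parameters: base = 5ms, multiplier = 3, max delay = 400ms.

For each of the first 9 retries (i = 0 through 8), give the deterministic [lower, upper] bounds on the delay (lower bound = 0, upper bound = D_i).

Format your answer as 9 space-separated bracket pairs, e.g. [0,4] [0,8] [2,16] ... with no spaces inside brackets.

Answer: [0,5] [0,15] [0,45] [0,135] [0,400] [0,400] [0,400] [0,400] [0,400]

Derivation:
Computing bounds per retry:
  i=0: D_i=min(5*3^0,400)=5, bounds=[0,5]
  i=1: D_i=min(5*3^1,400)=15, bounds=[0,15]
  i=2: D_i=min(5*3^2,400)=45, bounds=[0,45]
  i=3: D_i=min(5*3^3,400)=135, bounds=[0,135]
  i=4: D_i=min(5*3^4,400)=400, bounds=[0,400]
  i=5: D_i=min(5*3^5,400)=400, bounds=[0,400]
  i=6: D_i=min(5*3^6,400)=400, bounds=[0,400]
  i=7: D_i=min(5*3^7,400)=400, bounds=[0,400]
  i=8: D_i=min(5*3^8,400)=400, bounds=[0,400]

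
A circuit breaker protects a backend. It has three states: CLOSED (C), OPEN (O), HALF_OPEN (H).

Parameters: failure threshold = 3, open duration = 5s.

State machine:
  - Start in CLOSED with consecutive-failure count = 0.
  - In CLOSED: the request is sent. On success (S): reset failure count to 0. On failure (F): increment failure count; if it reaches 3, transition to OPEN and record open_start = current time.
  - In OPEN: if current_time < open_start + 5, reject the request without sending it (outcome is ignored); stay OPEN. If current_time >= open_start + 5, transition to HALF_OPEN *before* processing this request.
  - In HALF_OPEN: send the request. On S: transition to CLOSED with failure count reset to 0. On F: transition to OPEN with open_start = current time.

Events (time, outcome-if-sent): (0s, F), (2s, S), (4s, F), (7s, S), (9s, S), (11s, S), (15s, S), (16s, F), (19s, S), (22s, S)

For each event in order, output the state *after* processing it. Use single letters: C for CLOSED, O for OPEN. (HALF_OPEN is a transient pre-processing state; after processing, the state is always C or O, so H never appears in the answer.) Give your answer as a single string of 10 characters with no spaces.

Answer: CCCCCCCCCC

Derivation:
State after each event:
  event#1 t=0s outcome=F: state=CLOSED
  event#2 t=2s outcome=S: state=CLOSED
  event#3 t=4s outcome=F: state=CLOSED
  event#4 t=7s outcome=S: state=CLOSED
  event#5 t=9s outcome=S: state=CLOSED
  event#6 t=11s outcome=S: state=CLOSED
  event#7 t=15s outcome=S: state=CLOSED
  event#8 t=16s outcome=F: state=CLOSED
  event#9 t=19s outcome=S: state=CLOSED
  event#10 t=22s outcome=S: state=CLOSED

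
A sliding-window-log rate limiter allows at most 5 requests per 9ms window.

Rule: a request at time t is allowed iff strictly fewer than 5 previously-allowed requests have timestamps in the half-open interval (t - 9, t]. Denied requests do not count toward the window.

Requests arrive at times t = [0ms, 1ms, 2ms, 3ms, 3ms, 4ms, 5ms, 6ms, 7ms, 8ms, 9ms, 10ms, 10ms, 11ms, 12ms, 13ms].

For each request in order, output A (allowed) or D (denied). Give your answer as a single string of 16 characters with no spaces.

Answer: AAAAADDDDDAADAAA

Derivation:
Tracking allowed requests in the window:
  req#1 t=0ms: ALLOW
  req#2 t=1ms: ALLOW
  req#3 t=2ms: ALLOW
  req#4 t=3ms: ALLOW
  req#5 t=3ms: ALLOW
  req#6 t=4ms: DENY
  req#7 t=5ms: DENY
  req#8 t=6ms: DENY
  req#9 t=7ms: DENY
  req#10 t=8ms: DENY
  req#11 t=9ms: ALLOW
  req#12 t=10ms: ALLOW
  req#13 t=10ms: DENY
  req#14 t=11ms: ALLOW
  req#15 t=12ms: ALLOW
  req#16 t=13ms: ALLOW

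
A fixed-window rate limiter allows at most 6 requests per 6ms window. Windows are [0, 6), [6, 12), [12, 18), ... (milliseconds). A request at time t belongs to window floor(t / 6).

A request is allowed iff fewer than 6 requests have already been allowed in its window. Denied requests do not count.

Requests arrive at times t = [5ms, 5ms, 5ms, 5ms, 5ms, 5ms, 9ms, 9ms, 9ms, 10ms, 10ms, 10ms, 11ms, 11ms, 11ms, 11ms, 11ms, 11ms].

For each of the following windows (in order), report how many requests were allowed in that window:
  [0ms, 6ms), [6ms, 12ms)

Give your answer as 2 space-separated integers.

Processing requests:
  req#1 t=5ms (window 0): ALLOW
  req#2 t=5ms (window 0): ALLOW
  req#3 t=5ms (window 0): ALLOW
  req#4 t=5ms (window 0): ALLOW
  req#5 t=5ms (window 0): ALLOW
  req#6 t=5ms (window 0): ALLOW
  req#7 t=9ms (window 1): ALLOW
  req#8 t=9ms (window 1): ALLOW
  req#9 t=9ms (window 1): ALLOW
  req#10 t=10ms (window 1): ALLOW
  req#11 t=10ms (window 1): ALLOW
  req#12 t=10ms (window 1): ALLOW
  req#13 t=11ms (window 1): DENY
  req#14 t=11ms (window 1): DENY
  req#15 t=11ms (window 1): DENY
  req#16 t=11ms (window 1): DENY
  req#17 t=11ms (window 1): DENY
  req#18 t=11ms (window 1): DENY

Allowed counts by window: 6 6

Answer: 6 6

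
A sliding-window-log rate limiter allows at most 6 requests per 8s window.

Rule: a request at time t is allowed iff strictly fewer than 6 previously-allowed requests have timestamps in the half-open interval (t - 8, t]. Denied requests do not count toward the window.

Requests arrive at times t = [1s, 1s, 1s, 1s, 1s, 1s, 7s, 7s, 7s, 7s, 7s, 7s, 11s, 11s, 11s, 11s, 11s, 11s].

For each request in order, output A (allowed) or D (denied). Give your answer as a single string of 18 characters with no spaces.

Tracking allowed requests in the window:
  req#1 t=1s: ALLOW
  req#2 t=1s: ALLOW
  req#3 t=1s: ALLOW
  req#4 t=1s: ALLOW
  req#5 t=1s: ALLOW
  req#6 t=1s: ALLOW
  req#7 t=7s: DENY
  req#8 t=7s: DENY
  req#9 t=7s: DENY
  req#10 t=7s: DENY
  req#11 t=7s: DENY
  req#12 t=7s: DENY
  req#13 t=11s: ALLOW
  req#14 t=11s: ALLOW
  req#15 t=11s: ALLOW
  req#16 t=11s: ALLOW
  req#17 t=11s: ALLOW
  req#18 t=11s: ALLOW

Answer: AAAAAADDDDDDAAAAAA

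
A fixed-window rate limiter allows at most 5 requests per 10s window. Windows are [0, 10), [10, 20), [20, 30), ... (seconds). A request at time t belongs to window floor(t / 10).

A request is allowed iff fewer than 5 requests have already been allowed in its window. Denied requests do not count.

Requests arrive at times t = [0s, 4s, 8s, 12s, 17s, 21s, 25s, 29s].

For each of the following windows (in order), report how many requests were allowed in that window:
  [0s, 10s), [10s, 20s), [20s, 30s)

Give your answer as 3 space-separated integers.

Answer: 3 2 3

Derivation:
Processing requests:
  req#1 t=0s (window 0): ALLOW
  req#2 t=4s (window 0): ALLOW
  req#3 t=8s (window 0): ALLOW
  req#4 t=12s (window 1): ALLOW
  req#5 t=17s (window 1): ALLOW
  req#6 t=21s (window 2): ALLOW
  req#7 t=25s (window 2): ALLOW
  req#8 t=29s (window 2): ALLOW

Allowed counts by window: 3 2 3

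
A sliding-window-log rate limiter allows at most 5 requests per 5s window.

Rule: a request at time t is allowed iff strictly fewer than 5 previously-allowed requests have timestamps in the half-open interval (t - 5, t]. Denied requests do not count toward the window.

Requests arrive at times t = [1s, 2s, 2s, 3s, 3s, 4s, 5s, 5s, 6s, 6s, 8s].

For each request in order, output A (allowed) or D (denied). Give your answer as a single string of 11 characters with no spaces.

Tracking allowed requests in the window:
  req#1 t=1s: ALLOW
  req#2 t=2s: ALLOW
  req#3 t=2s: ALLOW
  req#4 t=3s: ALLOW
  req#5 t=3s: ALLOW
  req#6 t=4s: DENY
  req#7 t=5s: DENY
  req#8 t=5s: DENY
  req#9 t=6s: ALLOW
  req#10 t=6s: DENY
  req#11 t=8s: ALLOW

Answer: AAAAADDDADA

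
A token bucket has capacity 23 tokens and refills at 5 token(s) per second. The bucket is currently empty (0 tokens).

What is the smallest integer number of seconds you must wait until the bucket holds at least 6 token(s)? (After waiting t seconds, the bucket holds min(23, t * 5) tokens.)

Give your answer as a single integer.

Need t * 5 >= 6, so t >= 6/5.
Smallest integer t = ceil(6/5) = 2.

Answer: 2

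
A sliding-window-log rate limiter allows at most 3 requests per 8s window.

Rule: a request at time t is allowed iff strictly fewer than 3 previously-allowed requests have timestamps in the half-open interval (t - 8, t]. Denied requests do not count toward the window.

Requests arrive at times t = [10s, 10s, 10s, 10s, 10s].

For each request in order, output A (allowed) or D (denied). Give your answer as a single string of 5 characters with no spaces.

Tracking allowed requests in the window:
  req#1 t=10s: ALLOW
  req#2 t=10s: ALLOW
  req#3 t=10s: ALLOW
  req#4 t=10s: DENY
  req#5 t=10s: DENY

Answer: AAADD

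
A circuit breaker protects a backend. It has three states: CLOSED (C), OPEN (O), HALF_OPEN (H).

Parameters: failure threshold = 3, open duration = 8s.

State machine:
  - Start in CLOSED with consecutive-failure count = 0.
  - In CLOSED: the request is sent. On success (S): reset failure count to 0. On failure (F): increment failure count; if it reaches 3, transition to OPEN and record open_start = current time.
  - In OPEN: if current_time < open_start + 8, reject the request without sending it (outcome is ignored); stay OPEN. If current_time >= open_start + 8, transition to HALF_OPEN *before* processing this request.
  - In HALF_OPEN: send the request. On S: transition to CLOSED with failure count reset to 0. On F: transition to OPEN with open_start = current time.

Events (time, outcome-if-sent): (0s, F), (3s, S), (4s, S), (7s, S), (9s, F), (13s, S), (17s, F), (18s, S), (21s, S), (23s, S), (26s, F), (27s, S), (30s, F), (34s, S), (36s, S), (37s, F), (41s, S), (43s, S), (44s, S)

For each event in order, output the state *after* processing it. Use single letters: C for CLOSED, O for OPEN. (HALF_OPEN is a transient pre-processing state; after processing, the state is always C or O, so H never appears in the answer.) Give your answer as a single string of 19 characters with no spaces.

State after each event:
  event#1 t=0s outcome=F: state=CLOSED
  event#2 t=3s outcome=S: state=CLOSED
  event#3 t=4s outcome=S: state=CLOSED
  event#4 t=7s outcome=S: state=CLOSED
  event#5 t=9s outcome=F: state=CLOSED
  event#6 t=13s outcome=S: state=CLOSED
  event#7 t=17s outcome=F: state=CLOSED
  event#8 t=18s outcome=S: state=CLOSED
  event#9 t=21s outcome=S: state=CLOSED
  event#10 t=23s outcome=S: state=CLOSED
  event#11 t=26s outcome=F: state=CLOSED
  event#12 t=27s outcome=S: state=CLOSED
  event#13 t=30s outcome=F: state=CLOSED
  event#14 t=34s outcome=S: state=CLOSED
  event#15 t=36s outcome=S: state=CLOSED
  event#16 t=37s outcome=F: state=CLOSED
  event#17 t=41s outcome=S: state=CLOSED
  event#18 t=43s outcome=S: state=CLOSED
  event#19 t=44s outcome=S: state=CLOSED

Answer: CCCCCCCCCCCCCCCCCCC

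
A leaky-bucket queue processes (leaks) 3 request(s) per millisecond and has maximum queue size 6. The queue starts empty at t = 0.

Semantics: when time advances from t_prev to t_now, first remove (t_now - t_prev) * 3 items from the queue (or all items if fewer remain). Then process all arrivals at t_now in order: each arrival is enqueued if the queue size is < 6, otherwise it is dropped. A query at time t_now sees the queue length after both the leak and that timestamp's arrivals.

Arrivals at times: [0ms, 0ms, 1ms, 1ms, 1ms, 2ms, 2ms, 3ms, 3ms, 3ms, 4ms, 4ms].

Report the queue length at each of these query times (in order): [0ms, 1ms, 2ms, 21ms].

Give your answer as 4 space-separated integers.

Queue lengths at query times:
  query t=0ms: backlog = 2
  query t=1ms: backlog = 3
  query t=2ms: backlog = 2
  query t=21ms: backlog = 0

Answer: 2 3 2 0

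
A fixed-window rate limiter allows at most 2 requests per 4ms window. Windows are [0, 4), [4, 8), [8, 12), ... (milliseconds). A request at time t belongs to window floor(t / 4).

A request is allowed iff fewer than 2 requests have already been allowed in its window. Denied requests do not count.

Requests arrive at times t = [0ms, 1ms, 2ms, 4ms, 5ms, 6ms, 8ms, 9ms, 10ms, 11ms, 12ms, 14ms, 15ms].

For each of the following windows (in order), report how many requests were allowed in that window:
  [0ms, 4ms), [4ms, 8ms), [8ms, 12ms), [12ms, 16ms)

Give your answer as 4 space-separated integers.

Answer: 2 2 2 2

Derivation:
Processing requests:
  req#1 t=0ms (window 0): ALLOW
  req#2 t=1ms (window 0): ALLOW
  req#3 t=2ms (window 0): DENY
  req#4 t=4ms (window 1): ALLOW
  req#5 t=5ms (window 1): ALLOW
  req#6 t=6ms (window 1): DENY
  req#7 t=8ms (window 2): ALLOW
  req#8 t=9ms (window 2): ALLOW
  req#9 t=10ms (window 2): DENY
  req#10 t=11ms (window 2): DENY
  req#11 t=12ms (window 3): ALLOW
  req#12 t=14ms (window 3): ALLOW
  req#13 t=15ms (window 3): DENY

Allowed counts by window: 2 2 2 2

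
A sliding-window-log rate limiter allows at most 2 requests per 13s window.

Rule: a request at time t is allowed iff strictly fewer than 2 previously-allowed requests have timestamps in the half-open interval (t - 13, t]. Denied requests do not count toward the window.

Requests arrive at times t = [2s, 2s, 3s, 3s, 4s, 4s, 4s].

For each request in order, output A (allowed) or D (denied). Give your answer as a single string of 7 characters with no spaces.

Answer: AADDDDD

Derivation:
Tracking allowed requests in the window:
  req#1 t=2s: ALLOW
  req#2 t=2s: ALLOW
  req#3 t=3s: DENY
  req#4 t=3s: DENY
  req#5 t=4s: DENY
  req#6 t=4s: DENY
  req#7 t=4s: DENY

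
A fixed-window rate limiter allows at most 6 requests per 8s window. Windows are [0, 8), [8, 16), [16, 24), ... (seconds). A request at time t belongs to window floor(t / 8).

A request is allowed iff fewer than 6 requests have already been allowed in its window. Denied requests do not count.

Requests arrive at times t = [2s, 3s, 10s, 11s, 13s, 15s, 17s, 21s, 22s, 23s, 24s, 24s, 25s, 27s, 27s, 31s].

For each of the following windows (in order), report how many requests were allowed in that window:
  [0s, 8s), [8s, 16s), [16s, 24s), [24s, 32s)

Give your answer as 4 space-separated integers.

Processing requests:
  req#1 t=2s (window 0): ALLOW
  req#2 t=3s (window 0): ALLOW
  req#3 t=10s (window 1): ALLOW
  req#4 t=11s (window 1): ALLOW
  req#5 t=13s (window 1): ALLOW
  req#6 t=15s (window 1): ALLOW
  req#7 t=17s (window 2): ALLOW
  req#8 t=21s (window 2): ALLOW
  req#9 t=22s (window 2): ALLOW
  req#10 t=23s (window 2): ALLOW
  req#11 t=24s (window 3): ALLOW
  req#12 t=24s (window 3): ALLOW
  req#13 t=25s (window 3): ALLOW
  req#14 t=27s (window 3): ALLOW
  req#15 t=27s (window 3): ALLOW
  req#16 t=31s (window 3): ALLOW

Allowed counts by window: 2 4 4 6

Answer: 2 4 4 6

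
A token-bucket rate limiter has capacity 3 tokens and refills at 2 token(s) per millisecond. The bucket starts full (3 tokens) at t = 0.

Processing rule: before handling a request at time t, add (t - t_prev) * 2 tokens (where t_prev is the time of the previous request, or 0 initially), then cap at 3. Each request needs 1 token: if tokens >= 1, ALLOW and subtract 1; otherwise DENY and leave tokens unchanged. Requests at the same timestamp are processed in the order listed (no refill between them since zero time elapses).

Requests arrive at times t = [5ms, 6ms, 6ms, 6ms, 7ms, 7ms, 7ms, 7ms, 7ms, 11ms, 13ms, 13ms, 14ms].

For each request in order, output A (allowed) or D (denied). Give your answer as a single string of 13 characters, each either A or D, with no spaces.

Simulating step by step:
  req#1 t=5ms: ALLOW
  req#2 t=6ms: ALLOW
  req#3 t=6ms: ALLOW
  req#4 t=6ms: ALLOW
  req#5 t=7ms: ALLOW
  req#6 t=7ms: ALLOW
  req#7 t=7ms: DENY
  req#8 t=7ms: DENY
  req#9 t=7ms: DENY
  req#10 t=11ms: ALLOW
  req#11 t=13ms: ALLOW
  req#12 t=13ms: ALLOW
  req#13 t=14ms: ALLOW

Answer: AAAAAADDDAAAA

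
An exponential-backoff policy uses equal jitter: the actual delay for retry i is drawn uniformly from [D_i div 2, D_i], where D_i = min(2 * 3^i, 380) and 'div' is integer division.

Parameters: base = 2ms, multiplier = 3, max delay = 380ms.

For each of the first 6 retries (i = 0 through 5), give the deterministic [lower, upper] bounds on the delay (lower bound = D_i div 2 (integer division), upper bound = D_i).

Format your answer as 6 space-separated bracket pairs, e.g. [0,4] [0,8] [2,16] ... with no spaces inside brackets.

Computing bounds per retry:
  i=0: D_i=min(2*3^0,380)=2, bounds=[1,2]
  i=1: D_i=min(2*3^1,380)=6, bounds=[3,6]
  i=2: D_i=min(2*3^2,380)=18, bounds=[9,18]
  i=3: D_i=min(2*3^3,380)=54, bounds=[27,54]
  i=4: D_i=min(2*3^4,380)=162, bounds=[81,162]
  i=5: D_i=min(2*3^5,380)=380, bounds=[190,380]

Answer: [1,2] [3,6] [9,18] [27,54] [81,162] [190,380]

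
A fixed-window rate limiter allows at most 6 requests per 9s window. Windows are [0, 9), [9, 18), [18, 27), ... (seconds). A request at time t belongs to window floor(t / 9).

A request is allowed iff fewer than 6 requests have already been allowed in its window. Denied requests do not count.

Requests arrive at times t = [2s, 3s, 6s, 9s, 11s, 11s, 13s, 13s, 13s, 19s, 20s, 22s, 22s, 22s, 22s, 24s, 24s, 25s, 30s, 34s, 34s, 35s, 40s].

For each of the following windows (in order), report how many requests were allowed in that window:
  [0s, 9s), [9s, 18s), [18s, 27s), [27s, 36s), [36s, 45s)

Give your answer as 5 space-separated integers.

Answer: 3 6 6 4 1

Derivation:
Processing requests:
  req#1 t=2s (window 0): ALLOW
  req#2 t=3s (window 0): ALLOW
  req#3 t=6s (window 0): ALLOW
  req#4 t=9s (window 1): ALLOW
  req#5 t=11s (window 1): ALLOW
  req#6 t=11s (window 1): ALLOW
  req#7 t=13s (window 1): ALLOW
  req#8 t=13s (window 1): ALLOW
  req#9 t=13s (window 1): ALLOW
  req#10 t=19s (window 2): ALLOW
  req#11 t=20s (window 2): ALLOW
  req#12 t=22s (window 2): ALLOW
  req#13 t=22s (window 2): ALLOW
  req#14 t=22s (window 2): ALLOW
  req#15 t=22s (window 2): ALLOW
  req#16 t=24s (window 2): DENY
  req#17 t=24s (window 2): DENY
  req#18 t=25s (window 2): DENY
  req#19 t=30s (window 3): ALLOW
  req#20 t=34s (window 3): ALLOW
  req#21 t=34s (window 3): ALLOW
  req#22 t=35s (window 3): ALLOW
  req#23 t=40s (window 4): ALLOW

Allowed counts by window: 3 6 6 4 1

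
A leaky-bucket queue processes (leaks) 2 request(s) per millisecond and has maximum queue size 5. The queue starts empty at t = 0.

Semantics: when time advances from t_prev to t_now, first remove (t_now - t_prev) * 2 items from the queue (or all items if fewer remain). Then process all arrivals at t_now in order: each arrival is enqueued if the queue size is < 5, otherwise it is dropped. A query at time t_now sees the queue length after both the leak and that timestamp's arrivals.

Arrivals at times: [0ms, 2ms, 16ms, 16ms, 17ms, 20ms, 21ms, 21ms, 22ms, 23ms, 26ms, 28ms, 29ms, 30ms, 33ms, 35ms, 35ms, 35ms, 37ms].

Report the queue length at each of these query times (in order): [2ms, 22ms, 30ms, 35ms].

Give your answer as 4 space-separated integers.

Answer: 1 1 1 3

Derivation:
Queue lengths at query times:
  query t=2ms: backlog = 1
  query t=22ms: backlog = 1
  query t=30ms: backlog = 1
  query t=35ms: backlog = 3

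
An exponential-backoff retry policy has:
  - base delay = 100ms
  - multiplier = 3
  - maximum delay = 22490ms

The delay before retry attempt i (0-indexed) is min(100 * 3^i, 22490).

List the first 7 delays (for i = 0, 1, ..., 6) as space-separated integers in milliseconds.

Computing each delay:
  i=0: min(100*3^0, 22490) = 100
  i=1: min(100*3^1, 22490) = 300
  i=2: min(100*3^2, 22490) = 900
  i=3: min(100*3^3, 22490) = 2700
  i=4: min(100*3^4, 22490) = 8100
  i=5: min(100*3^5, 22490) = 22490
  i=6: min(100*3^6, 22490) = 22490

Answer: 100 300 900 2700 8100 22490 22490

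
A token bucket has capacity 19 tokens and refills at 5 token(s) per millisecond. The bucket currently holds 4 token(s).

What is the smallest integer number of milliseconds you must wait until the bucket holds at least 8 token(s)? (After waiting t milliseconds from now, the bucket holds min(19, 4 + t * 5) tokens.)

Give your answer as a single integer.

Answer: 1

Derivation:
Need 4 + t * 5 >= 8, so t >= 4/5.
Smallest integer t = ceil(4/5) = 1.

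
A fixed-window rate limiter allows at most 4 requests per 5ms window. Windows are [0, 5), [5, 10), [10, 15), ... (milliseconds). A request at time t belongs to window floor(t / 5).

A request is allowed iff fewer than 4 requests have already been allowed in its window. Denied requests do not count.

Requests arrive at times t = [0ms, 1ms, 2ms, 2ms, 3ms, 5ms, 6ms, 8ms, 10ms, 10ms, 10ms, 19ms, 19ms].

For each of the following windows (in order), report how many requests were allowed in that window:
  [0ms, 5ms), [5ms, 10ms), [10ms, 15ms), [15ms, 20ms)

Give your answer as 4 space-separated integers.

Answer: 4 3 3 2

Derivation:
Processing requests:
  req#1 t=0ms (window 0): ALLOW
  req#2 t=1ms (window 0): ALLOW
  req#3 t=2ms (window 0): ALLOW
  req#4 t=2ms (window 0): ALLOW
  req#5 t=3ms (window 0): DENY
  req#6 t=5ms (window 1): ALLOW
  req#7 t=6ms (window 1): ALLOW
  req#8 t=8ms (window 1): ALLOW
  req#9 t=10ms (window 2): ALLOW
  req#10 t=10ms (window 2): ALLOW
  req#11 t=10ms (window 2): ALLOW
  req#12 t=19ms (window 3): ALLOW
  req#13 t=19ms (window 3): ALLOW

Allowed counts by window: 4 3 3 2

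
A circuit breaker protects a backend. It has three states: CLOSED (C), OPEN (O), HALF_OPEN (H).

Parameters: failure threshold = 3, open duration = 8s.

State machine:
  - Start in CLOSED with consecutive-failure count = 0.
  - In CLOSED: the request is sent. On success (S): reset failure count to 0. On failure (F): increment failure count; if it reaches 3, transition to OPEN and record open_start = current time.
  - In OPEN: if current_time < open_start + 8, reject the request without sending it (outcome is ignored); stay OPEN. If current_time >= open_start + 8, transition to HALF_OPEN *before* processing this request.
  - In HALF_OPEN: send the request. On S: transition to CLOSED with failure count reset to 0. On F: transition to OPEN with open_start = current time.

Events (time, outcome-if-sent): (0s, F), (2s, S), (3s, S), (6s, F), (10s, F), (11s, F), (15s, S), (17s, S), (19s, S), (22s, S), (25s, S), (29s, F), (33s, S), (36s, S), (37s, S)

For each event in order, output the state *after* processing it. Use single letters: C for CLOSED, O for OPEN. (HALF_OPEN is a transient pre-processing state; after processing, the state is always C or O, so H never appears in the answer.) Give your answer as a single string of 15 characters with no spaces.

State after each event:
  event#1 t=0s outcome=F: state=CLOSED
  event#2 t=2s outcome=S: state=CLOSED
  event#3 t=3s outcome=S: state=CLOSED
  event#4 t=6s outcome=F: state=CLOSED
  event#5 t=10s outcome=F: state=CLOSED
  event#6 t=11s outcome=F: state=OPEN
  event#7 t=15s outcome=S: state=OPEN
  event#8 t=17s outcome=S: state=OPEN
  event#9 t=19s outcome=S: state=CLOSED
  event#10 t=22s outcome=S: state=CLOSED
  event#11 t=25s outcome=S: state=CLOSED
  event#12 t=29s outcome=F: state=CLOSED
  event#13 t=33s outcome=S: state=CLOSED
  event#14 t=36s outcome=S: state=CLOSED
  event#15 t=37s outcome=S: state=CLOSED

Answer: CCCCCOOOCCCCCCC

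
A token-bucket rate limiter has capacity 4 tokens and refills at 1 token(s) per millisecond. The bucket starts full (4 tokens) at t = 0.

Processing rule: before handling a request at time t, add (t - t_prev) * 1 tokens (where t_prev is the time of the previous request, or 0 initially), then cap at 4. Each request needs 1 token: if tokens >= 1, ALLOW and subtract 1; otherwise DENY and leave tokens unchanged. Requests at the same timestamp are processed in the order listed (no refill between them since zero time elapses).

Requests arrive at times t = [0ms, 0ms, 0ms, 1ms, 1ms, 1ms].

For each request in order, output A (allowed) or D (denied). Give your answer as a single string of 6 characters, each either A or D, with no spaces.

Simulating step by step:
  req#1 t=0ms: ALLOW
  req#2 t=0ms: ALLOW
  req#3 t=0ms: ALLOW
  req#4 t=1ms: ALLOW
  req#5 t=1ms: ALLOW
  req#6 t=1ms: DENY

Answer: AAAAAD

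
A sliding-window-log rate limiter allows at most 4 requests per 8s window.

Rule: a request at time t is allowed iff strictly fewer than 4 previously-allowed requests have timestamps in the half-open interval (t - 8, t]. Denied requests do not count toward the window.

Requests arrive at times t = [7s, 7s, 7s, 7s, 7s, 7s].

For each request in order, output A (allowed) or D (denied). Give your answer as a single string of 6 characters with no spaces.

Answer: AAAADD

Derivation:
Tracking allowed requests in the window:
  req#1 t=7s: ALLOW
  req#2 t=7s: ALLOW
  req#3 t=7s: ALLOW
  req#4 t=7s: ALLOW
  req#5 t=7s: DENY
  req#6 t=7s: DENY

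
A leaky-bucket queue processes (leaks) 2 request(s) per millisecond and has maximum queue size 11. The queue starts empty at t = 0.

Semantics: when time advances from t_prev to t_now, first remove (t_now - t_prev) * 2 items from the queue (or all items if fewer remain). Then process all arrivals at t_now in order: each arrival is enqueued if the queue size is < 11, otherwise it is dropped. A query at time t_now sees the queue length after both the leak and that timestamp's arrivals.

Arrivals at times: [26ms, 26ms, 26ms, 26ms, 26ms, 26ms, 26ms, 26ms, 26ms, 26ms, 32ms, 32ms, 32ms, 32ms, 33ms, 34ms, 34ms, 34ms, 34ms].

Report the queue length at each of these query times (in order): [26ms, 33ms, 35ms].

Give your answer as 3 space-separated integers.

Queue lengths at query times:
  query t=26ms: backlog = 10
  query t=33ms: backlog = 3
  query t=35ms: backlog = 3

Answer: 10 3 3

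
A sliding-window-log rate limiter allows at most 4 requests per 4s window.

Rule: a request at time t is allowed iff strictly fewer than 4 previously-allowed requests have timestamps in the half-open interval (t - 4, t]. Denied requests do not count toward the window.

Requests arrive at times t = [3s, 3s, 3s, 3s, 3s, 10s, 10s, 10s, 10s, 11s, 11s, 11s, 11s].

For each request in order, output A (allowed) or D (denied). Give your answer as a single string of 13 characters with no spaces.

Answer: AAAADAAAADDDD

Derivation:
Tracking allowed requests in the window:
  req#1 t=3s: ALLOW
  req#2 t=3s: ALLOW
  req#3 t=3s: ALLOW
  req#4 t=3s: ALLOW
  req#5 t=3s: DENY
  req#6 t=10s: ALLOW
  req#7 t=10s: ALLOW
  req#8 t=10s: ALLOW
  req#9 t=10s: ALLOW
  req#10 t=11s: DENY
  req#11 t=11s: DENY
  req#12 t=11s: DENY
  req#13 t=11s: DENY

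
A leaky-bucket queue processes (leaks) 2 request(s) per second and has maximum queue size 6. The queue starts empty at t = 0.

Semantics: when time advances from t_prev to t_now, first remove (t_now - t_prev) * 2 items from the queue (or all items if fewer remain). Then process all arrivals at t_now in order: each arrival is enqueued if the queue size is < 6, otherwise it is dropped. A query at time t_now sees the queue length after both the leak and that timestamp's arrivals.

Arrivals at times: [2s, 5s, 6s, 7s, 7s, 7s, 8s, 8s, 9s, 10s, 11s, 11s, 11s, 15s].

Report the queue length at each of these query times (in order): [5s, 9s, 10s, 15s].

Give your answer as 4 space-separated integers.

Queue lengths at query times:
  query t=5s: backlog = 1
  query t=9s: backlog = 2
  query t=10s: backlog = 1
  query t=15s: backlog = 1

Answer: 1 2 1 1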